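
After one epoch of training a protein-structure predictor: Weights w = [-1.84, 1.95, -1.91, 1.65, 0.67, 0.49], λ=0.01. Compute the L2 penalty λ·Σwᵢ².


‖w‖₂² = (-1.84)² + (1.95)² + (-1.91)² + (1.65)² + (0.67)² + (0.49)²
     = 3.3856 + 3.8025 + 3.6481 + 2.7225 + 0.4489 + 0.2401
     = 14.2477
λ·‖w‖₂² = 0.01·14.2477 = 0.142477

0.142477


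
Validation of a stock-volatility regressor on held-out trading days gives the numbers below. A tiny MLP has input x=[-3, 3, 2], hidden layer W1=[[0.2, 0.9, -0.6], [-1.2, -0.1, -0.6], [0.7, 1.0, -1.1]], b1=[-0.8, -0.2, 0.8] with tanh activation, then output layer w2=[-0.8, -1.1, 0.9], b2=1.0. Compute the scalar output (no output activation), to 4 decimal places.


z1[0] = (0.2)·(-3) + (0.9)·(3) + (-0.6)·(2) - 0.8 = 0.1
z1[1] = (-1.2)·(-3) + (-0.1)·(3) + (-0.6)·(2) - 0.2 = 1.9
z1[2] = (0.7)·(-3) + (1.0)·(3) + (-1.1)·(2) + 0.8 = -0.5
h = tanh(z1) = [0.0997, 0.9562, -0.4621]
output = (-0.8)·(0.0997) + (-1.1)·(0.9562) + (0.9)·(-0.4621) + 1.0 = -0.5475

-0.5475


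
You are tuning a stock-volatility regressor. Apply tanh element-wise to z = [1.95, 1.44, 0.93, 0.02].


tanh(1.95) = 0.9603
tanh(1.44) = 0.8937
tanh(0.93) = 0.7306
tanh(0.02) = 0.02
result = [0.9603, 0.8937, 0.7306, 0.02]

[0.9603, 0.8937, 0.7306, 0.02]


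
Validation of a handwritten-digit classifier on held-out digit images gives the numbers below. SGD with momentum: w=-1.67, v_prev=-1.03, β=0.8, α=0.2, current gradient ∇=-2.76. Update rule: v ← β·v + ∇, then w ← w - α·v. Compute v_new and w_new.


v_new = 0.8·-1.03 - 2.76 = -0.824 - 2.76 = -3.584
w_new = -1.67 - 0.2·-3.584 = -1.67 + 0.7168 = -0.9532

v_new=-3.584, w_new=-0.9532


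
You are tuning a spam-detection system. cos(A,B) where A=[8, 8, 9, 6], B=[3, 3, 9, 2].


A·B = 8·3 + 8·3 + 9·9 + 6·2 = 141
‖A‖ = √245 = 15.6525, ‖B‖ = √103 = 10.1489
cos = 141/(√245·√103) = 141/√25235 = 0.8876

0.8876


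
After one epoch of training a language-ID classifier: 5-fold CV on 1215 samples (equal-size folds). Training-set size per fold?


Fold size = 1215/5 = 243
Training per fold = 1215 - 243 = 972

972


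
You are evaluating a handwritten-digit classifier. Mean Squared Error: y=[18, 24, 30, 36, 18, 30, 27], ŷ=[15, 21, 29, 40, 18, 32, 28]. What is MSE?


Squared errors: (18-15)²=9, (24-21)²=9, (30-29)²=1, (36-40)²=16, (18-18)²=0, (30-32)²=4, (27-28)²=1
Sum = 40
MSE = 40/7 = 40/7

40/7


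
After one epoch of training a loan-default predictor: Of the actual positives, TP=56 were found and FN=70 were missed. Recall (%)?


Recall = TP/(TP+FN)
= 56/(56+70)
= 56/126 = 44.44%

44.44%


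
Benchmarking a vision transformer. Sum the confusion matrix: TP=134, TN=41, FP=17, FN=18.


Total = TP + TN + FP + FN
= 134 + 41 + 17 + 18
= 210
(Predicted positive: 151, predicted negative: 59)

210


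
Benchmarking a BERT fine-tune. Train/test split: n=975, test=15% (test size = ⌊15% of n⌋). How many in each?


Test = ⌊975·15/100⌋ = 146
Train = 975 - 146 = 829

Train: 829, Test: 146


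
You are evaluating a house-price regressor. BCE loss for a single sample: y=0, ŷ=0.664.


BCE = -[y·ln(p) + (1-y)·ln(1-p)]
= -0 - 1·ln(1-0.664)
= -ln(0.336) = 1.0906

1.0906


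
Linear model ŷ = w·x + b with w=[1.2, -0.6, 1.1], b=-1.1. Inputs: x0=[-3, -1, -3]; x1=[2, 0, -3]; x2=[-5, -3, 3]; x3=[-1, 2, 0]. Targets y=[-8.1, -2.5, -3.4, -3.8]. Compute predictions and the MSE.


ŷ0 = (1.2)·(-3) + (-0.6)·(-1) + (1.1)·(-3) - 1.1 = -7.4
ŷ1 = (1.2)·(2) + (-0.6)·(0) + (1.1)·(-3) - 1.1 = -2.0
ŷ2 = (1.2)·(-5) + (-0.6)·(-3) + (1.1)·(3) - 1.1 = -2.0
ŷ3 = (1.2)·(-1) + (-0.6)·(2) + (1.1)·(0) - 1.1 = -3.5
errors² = [0.49, 0.25, 1.96, 0.09]
MSE = 2.7900/4 = 0.6975

0.6975


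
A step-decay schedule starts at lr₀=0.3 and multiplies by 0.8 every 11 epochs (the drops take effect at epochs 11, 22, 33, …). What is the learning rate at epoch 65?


n_drops = ⌊65/11⌋ = 5
lr = 0.3·0.8^5 = 0.3·0.32768 = 0.098304

0.098304


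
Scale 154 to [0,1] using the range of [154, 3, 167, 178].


min=3, max=178
(154-3)/(178-3) = 151/175 = 0.8629

0.8629


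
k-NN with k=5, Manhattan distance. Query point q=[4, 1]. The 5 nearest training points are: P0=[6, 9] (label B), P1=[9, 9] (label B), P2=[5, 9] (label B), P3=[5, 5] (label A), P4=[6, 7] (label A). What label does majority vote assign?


d(q,P0) = 10  (label B)
d(q,P1) = 13  (label B)
d(q,P2) = 9  (label B)
d(q,P3) = 5  (label A)
d(q,P4) = 8  (label A)
Votes: A=2, B=3
Majority → B

B


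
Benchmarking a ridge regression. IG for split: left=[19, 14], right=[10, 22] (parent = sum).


Parent = [29, 36], H_parent = 0.9916
H_left = 0.9834 (n=33), H_right = 0.896 (n=32)
H_children = (33/65)·0.9834 + (32/65)·0.896 = 0.9404
IG = 0.9916 - 0.9404 = 0.0512

0.0512


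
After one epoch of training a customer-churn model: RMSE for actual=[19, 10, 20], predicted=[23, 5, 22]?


MSE = 45/3 = 15
RMSE = √(45/3) = 3.873

3.873


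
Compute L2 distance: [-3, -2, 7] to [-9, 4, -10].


d = √((-3+ 9)² + (-2-4)² + (7+ 10)²)
  = √(36 + 36 + 289)
  = √361 = 19.0

19.0


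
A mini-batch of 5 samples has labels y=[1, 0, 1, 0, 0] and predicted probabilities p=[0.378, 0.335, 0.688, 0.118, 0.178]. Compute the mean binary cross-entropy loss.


L[0] = -ln(0.378) = 0.9729
L[1] = -ln(1-0.335) = -ln(0.665) = 0.408
L[2] = -ln(0.688) = 0.374
L[3] = -ln(1-0.118) = -ln(0.882) = 0.1256
L[4] = -ln(1-0.178) = -ln(0.822) = 0.196
mean = (0.9729 + 0.408 + 0.374 + 0.1256 + 0.196)/5 = 0.4153

0.4153


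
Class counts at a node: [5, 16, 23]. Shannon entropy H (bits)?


Probabilities: [5/44, 16/44, 23/44] ≈ [0.1136, 0.3636, 0.5227]
H = -((5/44)·log₂(5/44) + (16/44)·log₂(16/44) + (23/44)·log₂(23/44))
  = 1.3764 bits

1.3764 bits


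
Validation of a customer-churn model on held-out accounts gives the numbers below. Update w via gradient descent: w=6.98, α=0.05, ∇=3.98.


w_new = w - α·∇
= 6.98 - 0.05·3.98
= 6.98 - 0.199
= 6.781

6.781


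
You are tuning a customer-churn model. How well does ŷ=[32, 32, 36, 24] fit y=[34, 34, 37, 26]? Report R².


ȳ = 32.75
SS_res = Σ(y-ŷ)² = 13
SS_tot = Σ(y-ȳ)² = 66.75
R² = 1 - SS_res/SS_tot = 1 - 0.1948 = 0.8052

0.8052


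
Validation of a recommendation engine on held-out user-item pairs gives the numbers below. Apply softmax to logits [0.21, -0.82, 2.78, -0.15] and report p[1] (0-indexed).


Exponentials: e^0.21=1.2337, e^-0.82=0.4404, e^2.78=16.119, e^-0.15=0.8607
Sum = 18.6538
Softmax = [0.0661, 0.0236, 0.8641, 0.0461]
p[1] = 0.4404/18.6538 = 0.0236

0.0236


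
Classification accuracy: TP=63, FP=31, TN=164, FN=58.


Accuracy = (TP+TN)/(TP+TN+FP+FN)
= (63+164)/(316)
= 227/316 = 71.84%

71.84%


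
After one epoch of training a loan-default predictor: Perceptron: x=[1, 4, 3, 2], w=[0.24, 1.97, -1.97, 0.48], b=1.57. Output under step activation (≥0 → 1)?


z = (1)·(0.24) + (4)·(1.97) + (3)·(-1.97) + (2)·(0.48) + 1.57
  = 4.74
step(z) = 1 (z≥0)

1


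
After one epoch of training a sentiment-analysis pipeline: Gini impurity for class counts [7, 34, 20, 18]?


Probabilities: [7/79, 34/79, 20/79, 18/79] ≈ [0.0886, 0.4304, 0.2532, 0.2278]
Σpᵢ² = (49 + 1156 + 400 + 324)/79² = 1929/6241
Gini = 1 - Σpᵢ² = 1 - 1929/6241 = 0.6909

0.6909


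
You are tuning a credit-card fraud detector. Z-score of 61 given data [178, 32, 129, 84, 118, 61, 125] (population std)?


μ = 103.8571, σ = 44.9934
z = (61 - 103.8571)/44.9934 = -0.9525

-0.9525


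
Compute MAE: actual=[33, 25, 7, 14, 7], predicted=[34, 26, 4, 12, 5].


Absolute errors: |33-34|=1, |25-26|=1, |7-4|=3, |14-12|=2, |7-5|=2
Sum = 9
MAE = 9/5 = 9/5

9/5


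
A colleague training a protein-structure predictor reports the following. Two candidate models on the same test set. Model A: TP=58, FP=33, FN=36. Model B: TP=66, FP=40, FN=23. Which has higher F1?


Model A: P=58/91=0.6374, R=58/94=0.617, F1=2PR/(P+R)=2TP/(2TP+FP+FN)=116/185=0.627
Model B: P=66/106=0.6226, R=66/89=0.7416, F1=2PR/(P+R)=2TP/(2TP+FP+FN)=132/195=0.6769
0.627 < 0.6769 → Model B

Model B


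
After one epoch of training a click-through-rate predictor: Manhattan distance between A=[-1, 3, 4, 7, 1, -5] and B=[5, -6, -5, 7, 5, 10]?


d = |-1-5| + |3+ 6| + |4+ 5| + |7-7| + |1-5| + |-5-10|
  = 6 + 9 + 9 + 0 + 4 + 15
  = 43

43


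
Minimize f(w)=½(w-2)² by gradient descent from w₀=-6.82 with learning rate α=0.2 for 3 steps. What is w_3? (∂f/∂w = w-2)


step 1: grad = -6.82-2 = -8.82; w = -6.82 - 0.2·(-8.82) = -5.056
step 2: grad = -5.056-2 = -7.056; w = -5.056 - 0.2·(-7.056) = -3.6448
step 3: grad = -3.6448-2 = -5.6448; w = -3.6448 - 0.2·(-5.6448) = -2.51584

-2.51584


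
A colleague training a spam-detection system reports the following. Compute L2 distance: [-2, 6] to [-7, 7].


d = √((-2+ 7)² + (6-7)²)
  = √(25 + 1)
  = √26 = 5.099

5.099


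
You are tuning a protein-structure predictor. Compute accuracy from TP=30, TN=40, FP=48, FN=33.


Accuracy = (TP+TN)/(TP+TN+FP+FN)
= (30+40)/(151)
= 70/151 = 46.36%

46.36%


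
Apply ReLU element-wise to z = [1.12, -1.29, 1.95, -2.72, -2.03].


ReLU(1.12) = max(0, 1.12) = 1.12
ReLU(-1.29) = max(0, -1.29) = 0.0
ReLU(1.95) = max(0, 1.95) = 1.95
ReLU(-2.72) = max(0, -2.72) = 0.0
ReLU(-2.03) = max(0, -2.03) = 0.0
result = [1.12, 0.0, 1.95, 0.0, 0.0]

[1.12, 0.0, 1.95, 0.0, 0.0]


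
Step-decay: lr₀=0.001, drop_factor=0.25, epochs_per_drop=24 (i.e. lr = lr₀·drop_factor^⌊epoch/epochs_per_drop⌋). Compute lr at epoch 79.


n_drops = ⌊79/24⌋ = 3
lr = 0.001·0.25^3 = 0.001·0.015625 = 0.000015625

0.000015625


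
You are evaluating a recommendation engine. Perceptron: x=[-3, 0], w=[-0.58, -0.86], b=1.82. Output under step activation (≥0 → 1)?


z = (-3)·(-0.58) + (0)·(-0.86) + 1.82
  = 3.56
step(z) = 1 (z≥0)

1


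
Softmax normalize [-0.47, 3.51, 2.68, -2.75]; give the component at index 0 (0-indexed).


Exponentials: e^-0.47=0.625, e^3.51=33.4483, e^2.68=14.5851, e^-2.75=0.0639
Sum = 48.7223
Softmax = [0.0128, 0.6865, 0.2994, 0.0013]
p[0] = 0.625/48.7223 = 0.0128

0.0128


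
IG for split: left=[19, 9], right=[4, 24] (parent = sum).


Parent = [23, 33], H_parent = 0.9769
H_left = 0.9059 (n=28), H_right = 0.5917 (n=28)
H_children = (28/56)·0.9059 + (28/56)·0.5917 = 0.7488
IG = 0.9769 - 0.7488 = 0.2281

0.2281


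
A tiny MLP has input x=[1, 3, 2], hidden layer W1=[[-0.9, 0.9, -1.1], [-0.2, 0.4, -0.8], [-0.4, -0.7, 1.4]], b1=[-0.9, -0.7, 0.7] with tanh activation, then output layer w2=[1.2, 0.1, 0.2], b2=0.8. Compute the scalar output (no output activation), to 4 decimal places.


z1[0] = (-0.9)·(1) + (0.9)·(3) + (-1.1)·(2) - 0.9 = -1.3
z1[1] = (-0.2)·(1) + (0.4)·(3) + (-0.8)·(2) - 0.7 = -1.3
z1[2] = (-0.4)·(1) + (-0.7)·(3) + (1.4)·(2) + 0.7 = 1.0
h = tanh(z1) = [-0.8617, -0.8617, 0.7616]
output = (1.2)·(-0.8617) + (0.1)·(-0.8617) + (0.2)·(0.7616) + 0.8 = -0.1679

-0.1679


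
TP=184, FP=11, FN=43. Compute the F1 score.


Precision = 184/195 = 0.9436
Recall = 184/227 = 0.8106
F1 = 2·P·R/(P+R) = 2·TP/(2·TP+FP+FN) = 368/(368+11+43) = 368/422 = 0.872

0.872


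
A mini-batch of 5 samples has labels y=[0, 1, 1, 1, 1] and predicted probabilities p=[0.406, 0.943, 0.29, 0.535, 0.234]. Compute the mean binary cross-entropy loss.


L[0] = -ln(1-0.406) = -ln(0.594) = 0.5209
L[1] = -ln(0.943) = 0.0587
L[2] = -ln(0.29) = 1.2379
L[3] = -ln(0.535) = 0.6255
L[4] = -ln(0.234) = 1.4524
mean = (0.5209 + 0.0587 + 1.2379 + 0.6255 + 1.4524)/5 = 0.7791

0.7791


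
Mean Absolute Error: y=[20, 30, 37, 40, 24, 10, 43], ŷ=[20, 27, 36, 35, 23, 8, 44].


Absolute errors: |20-20|=0, |30-27|=3, |37-36|=1, |40-35|=5, |24-23|=1, |10-8|=2, |43-44|=1
Sum = 13
MAE = 13/7 = 13/7

13/7


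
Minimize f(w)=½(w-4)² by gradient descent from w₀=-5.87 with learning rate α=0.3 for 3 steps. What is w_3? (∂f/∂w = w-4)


step 1: grad = -5.87-4 = -9.87; w = -5.87 - 0.3·(-9.87) = -2.909
step 2: grad = -2.909-4 = -6.909; w = -2.909 - 0.3·(-6.909) = -0.8363
step 3: grad = -0.8363-4 = -4.8363; w = -0.8363 - 0.3·(-4.8363) = 0.61459

0.61459


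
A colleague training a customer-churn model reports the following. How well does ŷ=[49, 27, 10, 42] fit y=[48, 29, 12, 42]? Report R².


ȳ = 32.75
SS_res = Σ(y-ŷ)² = 9
SS_tot = Σ(y-ȳ)² = 762.75
R² = 1 - SS_res/SS_tot = 1 - 0.0118 = 0.9882

0.9882


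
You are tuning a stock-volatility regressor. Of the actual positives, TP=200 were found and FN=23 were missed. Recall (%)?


Recall = TP/(TP+FN)
= 200/(200+23)
= 200/223 = 89.69%

89.69%


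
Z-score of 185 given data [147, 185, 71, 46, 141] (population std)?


μ = 118, σ = 51.482
z = (185 - 118)/51.482 = 1.3014

1.3014


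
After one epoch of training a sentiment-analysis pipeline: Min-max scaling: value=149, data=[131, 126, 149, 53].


min=53, max=149
(149-53)/(149-53) = 96/96 = 1.0

1.0


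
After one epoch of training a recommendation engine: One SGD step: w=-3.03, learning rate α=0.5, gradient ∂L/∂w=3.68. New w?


w_new = w - α·∇
= -3.03 - 0.5·3.68
= -3.03 - 1.84
= -4.87

-4.87


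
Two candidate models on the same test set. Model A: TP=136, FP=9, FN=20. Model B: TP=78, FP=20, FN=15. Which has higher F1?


Model A: P=136/145=0.9379, R=136/156=0.8718, F1=2PR/(P+R)=2TP/(2TP+FP+FN)=272/301=0.9037
Model B: P=78/98=0.7959, R=78/93=0.8387, F1=2PR/(P+R)=2TP/(2TP+FP+FN)=156/191=0.8168
0.9037 > 0.8168 → Model A

Model A


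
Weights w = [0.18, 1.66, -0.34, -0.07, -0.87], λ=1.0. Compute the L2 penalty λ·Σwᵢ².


‖w‖₂² = (0.18)² + (1.66)² + (-0.34)² + (-0.07)² + (-0.87)²
     = 0.0324 + 2.7556 + 0.1156 + 0.0049 + 0.7569
     = 3.6654
λ·‖w‖₂² = 1.0·3.6654 = 3.6654

3.6654


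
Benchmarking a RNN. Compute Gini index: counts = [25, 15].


Probabilities: [25/40, 15/40] ≈ [0.625, 0.375]
Σpᵢ² = (625 + 225)/40² = 850/1600
Gini = 1 - Σpᵢ² = 1 - 850/1600 = 0.4688

0.4688


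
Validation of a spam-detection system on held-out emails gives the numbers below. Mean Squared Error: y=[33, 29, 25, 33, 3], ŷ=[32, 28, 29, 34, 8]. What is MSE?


Squared errors: (33-32)²=1, (29-28)²=1, (25-29)²=16, (33-34)²=1, (3-8)²=25
Sum = 44
MSE = 44/5 = 44/5

44/5


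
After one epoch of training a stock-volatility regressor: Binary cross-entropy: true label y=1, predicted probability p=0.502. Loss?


BCE = -[y·ln(p) + (1-y)·ln(1-p)]
= -1·ln(0.502) - 0
= -ln(0.502) = 0.6892

0.6892


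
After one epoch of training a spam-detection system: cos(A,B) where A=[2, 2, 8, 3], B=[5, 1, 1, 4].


A·B = 2·5 + 2·1 + 8·1 + 3·4 = 32
‖A‖ = √81 = 9, ‖B‖ = √43 = 6.5574
cos = 32/(√81·√43) = 32/√3483 = 0.5422

0.5422


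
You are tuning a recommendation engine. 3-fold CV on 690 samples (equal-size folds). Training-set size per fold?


Fold size = 690/3 = 230
Training per fold = 690 - 230 = 460

460


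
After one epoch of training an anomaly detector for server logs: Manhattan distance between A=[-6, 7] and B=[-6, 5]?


d = |-6+ 6| + |7-5|
  = 0 + 2
  = 2

2


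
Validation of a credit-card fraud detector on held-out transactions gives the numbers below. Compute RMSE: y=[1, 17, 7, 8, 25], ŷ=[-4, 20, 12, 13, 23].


MSE = 88/5 = 17.6
RMSE = √(88/5) = 4.1952

4.1952


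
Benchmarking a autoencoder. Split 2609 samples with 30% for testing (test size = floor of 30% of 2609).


Test = ⌊2609·30/100⌋ = 782
Train = 2609 - 782 = 1827

Train: 1827, Test: 782


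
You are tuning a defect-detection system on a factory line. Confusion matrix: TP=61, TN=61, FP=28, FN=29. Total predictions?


Total = TP + TN + FP + FN
= 61 + 61 + 28 + 29
= 179
(Predicted positive: 89, predicted negative: 90)

179


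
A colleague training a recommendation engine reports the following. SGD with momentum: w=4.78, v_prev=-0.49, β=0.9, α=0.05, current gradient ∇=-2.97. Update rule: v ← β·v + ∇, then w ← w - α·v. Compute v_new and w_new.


v_new = 0.9·-0.49 - 2.97 = -0.441 - 2.97 = -3.411
w_new = 4.78 - 0.05·-3.411 = 4.78 + 0.17055 = 4.95055

v_new=-3.411, w_new=4.95055


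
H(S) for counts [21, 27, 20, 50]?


Probabilities: [21/118, 27/118, 20/118, 50/118] ≈ [0.178, 0.2288, 0.1695, 0.4237]
H = -((21/118)·log₂(21/118) + (27/118)·log₂(27/118) + (20/118)·log₂(20/118) + (50/118)·log₂(50/118))
  = 1.889 bits

1.889 bits


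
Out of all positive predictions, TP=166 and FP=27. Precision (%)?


Precision = TP/(TP+FP)
= 166/(166+27)
= 166/193 = 86.01%

86.01%


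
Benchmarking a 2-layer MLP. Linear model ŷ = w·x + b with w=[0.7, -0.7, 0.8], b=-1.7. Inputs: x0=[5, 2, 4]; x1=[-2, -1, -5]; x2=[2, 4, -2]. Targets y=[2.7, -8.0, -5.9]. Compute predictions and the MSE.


ŷ0 = (0.7)·(5) + (-0.7)·(2) + (0.8)·(4) - 1.7 = 3.6
ŷ1 = (0.7)·(-2) + (-0.7)·(-1) + (0.8)·(-5) - 1.7 = -6.4
ŷ2 = (0.7)·(2) + (-0.7)·(4) + (0.8)·(-2) - 1.7 = -4.7
errors² = [0.81, 2.56, 1.44]
MSE = 4.8100/3 = 1.6033

1.6033


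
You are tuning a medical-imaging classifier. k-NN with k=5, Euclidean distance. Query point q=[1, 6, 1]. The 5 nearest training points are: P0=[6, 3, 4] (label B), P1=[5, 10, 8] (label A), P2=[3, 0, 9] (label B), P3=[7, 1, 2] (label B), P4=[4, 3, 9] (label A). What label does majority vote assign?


d(q,P0) = 6.5574  (label B)
d(q,P1) = 9.0  (label A)
d(q,P2) = 10.198  (label B)
d(q,P3) = 7.874  (label B)
d(q,P4) = 9.0554  (label A)
Votes: A=2, B=3
Majority → B

B


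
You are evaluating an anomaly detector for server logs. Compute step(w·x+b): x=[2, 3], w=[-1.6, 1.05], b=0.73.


z = (2)·(-1.6) + (3)·(1.05) + 0.73
  = 0.68
step(z) = 1 (z≥0)

1


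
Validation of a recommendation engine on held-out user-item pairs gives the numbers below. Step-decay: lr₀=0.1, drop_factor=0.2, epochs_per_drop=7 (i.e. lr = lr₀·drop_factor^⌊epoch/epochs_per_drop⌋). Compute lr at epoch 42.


n_drops = ⌊42/7⌋ = 6
lr = 0.1·0.2^6 = 0.1·0.000064 = 0.0000064

0.0000064


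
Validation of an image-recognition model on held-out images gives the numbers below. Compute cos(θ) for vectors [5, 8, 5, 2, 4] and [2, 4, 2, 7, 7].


A·B = 5·2 + 8·4 + 5·2 + 2·7 + 4·7 = 94
‖A‖ = √134 = 11.5758, ‖B‖ = √122 = 11.0454
cos = 94/(√134·√122) = 94/√16348 = 0.7352

0.7352


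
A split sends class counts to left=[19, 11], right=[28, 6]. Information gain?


Parent = [47, 17], H_parent = 0.8351
H_left = 0.9481 (n=30), H_right = 0.6723 (n=34)
H_children = (30/64)·0.9481 + (34/64)·0.6723 = 0.8016
IG = 0.8351 - 0.8016 = 0.0335

0.0335


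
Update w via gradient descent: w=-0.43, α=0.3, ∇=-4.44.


w_new = w - α·∇
= -0.43 - 0.3·-4.44
= -0.43 + 1.332
= 0.902

0.902


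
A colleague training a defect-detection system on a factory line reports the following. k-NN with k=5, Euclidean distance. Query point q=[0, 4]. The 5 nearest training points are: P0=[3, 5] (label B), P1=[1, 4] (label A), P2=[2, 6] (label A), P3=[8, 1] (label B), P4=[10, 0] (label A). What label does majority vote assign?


d(q,P0) = 3.1623  (label B)
d(q,P1) = 1.0  (label A)
d(q,P2) = 2.8284  (label A)
d(q,P3) = 8.544  (label B)
d(q,P4) = 10.7703  (label A)
Votes: A=3, B=2
Majority → A

A


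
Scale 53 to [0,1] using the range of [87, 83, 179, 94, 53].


min=53, max=179
(53-53)/(179-53) = 0/126 = 0.0

0.0


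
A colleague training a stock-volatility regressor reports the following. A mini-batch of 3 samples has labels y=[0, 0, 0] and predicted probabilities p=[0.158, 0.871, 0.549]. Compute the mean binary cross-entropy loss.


L[0] = -ln(1-0.158) = -ln(0.842) = 0.172
L[1] = -ln(1-0.871) = -ln(0.129) = 2.0479
L[2] = -ln(1-0.549) = -ln(0.451) = 0.7963
mean = (0.172 + 2.0479 + 0.7963)/3 = 1.0054

1.0054


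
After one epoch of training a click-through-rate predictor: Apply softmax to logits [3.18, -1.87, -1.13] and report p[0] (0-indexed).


Exponentials: e^3.18=24.0468, e^-1.87=0.1541, e^-1.13=0.323
Sum = 24.5239
Softmax = [0.9805, 0.0063, 0.0132]
p[0] = 24.0468/24.5239 = 0.9805

0.9805


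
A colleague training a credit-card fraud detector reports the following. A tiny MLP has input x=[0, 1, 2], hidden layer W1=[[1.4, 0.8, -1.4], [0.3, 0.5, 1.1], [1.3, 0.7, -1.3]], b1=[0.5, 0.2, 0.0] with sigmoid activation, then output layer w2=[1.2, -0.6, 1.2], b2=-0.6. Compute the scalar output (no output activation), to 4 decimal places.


z1[0] = (1.4)·(0) + (0.8)·(1) + (-1.4)·(2) + 0.5 = -1.5
z1[1] = (0.3)·(0) + (0.5)·(1) + (1.1)·(2) + 0.2 = 2.9
z1[2] = (1.3)·(0) + (0.7)·(1) + (-1.3)·(2) + 0.0 = -1.9
h = sigmoid(z1) = [0.1824, 0.9478, 0.1301]
output = (1.2)·(0.1824) + (-0.6)·(0.9478) + (1.2)·(0.1301) - 0.6 = -0.7937

-0.7937


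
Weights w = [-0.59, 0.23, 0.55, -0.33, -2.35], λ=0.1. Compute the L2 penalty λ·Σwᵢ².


‖w‖₂² = (-0.59)² + (0.23)² + (0.55)² + (-0.33)² + (-2.35)²
     = 0.3481 + 0.0529 + 0.3025 + 0.1089 + 5.5225
     = 6.3349
λ·‖w‖₂² = 0.1·6.3349 = 0.63349

0.63349


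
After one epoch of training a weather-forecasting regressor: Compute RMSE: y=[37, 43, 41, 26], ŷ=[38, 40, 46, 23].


MSE = 44/4 = 11
RMSE = √(44/4) = 3.3166

3.3166


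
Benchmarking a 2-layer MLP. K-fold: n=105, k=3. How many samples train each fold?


Fold size = 105/3 = 35
Training per fold = 105 - 35 = 70

70


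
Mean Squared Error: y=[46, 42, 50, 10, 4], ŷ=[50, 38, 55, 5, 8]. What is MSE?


Squared errors: (46-50)²=16, (42-38)²=16, (50-55)²=25, (10-5)²=25, (4-8)²=16
Sum = 98
MSE = 98/5 = 98/5

98/5


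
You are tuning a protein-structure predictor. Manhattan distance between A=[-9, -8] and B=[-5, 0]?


d = |-9+ 5| + |-8-0|
  = 4 + 8
  = 12

12


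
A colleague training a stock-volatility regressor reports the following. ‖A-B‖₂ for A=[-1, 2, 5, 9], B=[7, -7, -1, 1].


d = √((-1-7)² + (2+ 7)² + (5+ 1)² + (9-1)²)
  = √(64 + 81 + 36 + 64)
  = √245 = 15.6525

15.6525


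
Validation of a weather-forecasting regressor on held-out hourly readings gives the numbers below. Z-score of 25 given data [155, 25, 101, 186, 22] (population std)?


μ = 97.8, σ = 66.4933
z = (25 - 97.8)/66.4933 = -1.0948

-1.0948


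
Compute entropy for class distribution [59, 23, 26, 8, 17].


Probabilities: [59/133, 23/133, 26/133, 8/133, 17/133] ≈ [0.4436, 0.1729, 0.1955, 0.0602, 0.1278]
H = -((59/133)·log₂(59/133) + (23/133)·log₂(23/133) + (26/133)·log₂(26/133) + (8/133)·log₂(8/133) + (17/133)·log₂(17/133))
  = 2.0416 bits

2.0416 bits


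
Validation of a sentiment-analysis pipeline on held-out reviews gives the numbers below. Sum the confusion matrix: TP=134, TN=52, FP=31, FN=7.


Total = TP + TN + FP + FN
= 134 + 52 + 31 + 7
= 224
(Predicted positive: 165, predicted negative: 59)

224


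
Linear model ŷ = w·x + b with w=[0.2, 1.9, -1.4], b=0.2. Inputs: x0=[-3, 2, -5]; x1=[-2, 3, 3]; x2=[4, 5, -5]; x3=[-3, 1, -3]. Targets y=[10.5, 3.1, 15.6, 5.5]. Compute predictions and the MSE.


ŷ0 = (0.2)·(-3) + (1.9)·(2) + (-1.4)·(-5) + 0.2 = 10.4
ŷ1 = (0.2)·(-2) + (1.9)·(3) + (-1.4)·(3) + 0.2 = 1.3
ŷ2 = (0.2)·(4) + (1.9)·(5) + (-1.4)·(-5) + 0.2 = 17.5
ŷ3 = (0.2)·(-3) + (1.9)·(1) + (-1.4)·(-3) + 0.2 = 5.7
errors² = [0.01, 3.24, 3.61, 0.04]
MSE = 6.9000/4 = 1.725

1.725


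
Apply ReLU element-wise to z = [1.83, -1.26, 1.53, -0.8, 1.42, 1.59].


ReLU(1.83) = max(0, 1.83) = 1.83
ReLU(-1.26) = max(0, -1.26) = 0.0
ReLU(1.53) = max(0, 1.53) = 1.53
ReLU(-0.8) = max(0, -0.8) = 0.0
ReLU(1.42) = max(0, 1.42) = 1.42
ReLU(1.59) = max(0, 1.59) = 1.59
result = [1.83, 0.0, 1.53, 0.0, 1.42, 1.59]

[1.83, 0.0, 1.53, 0.0, 1.42, 1.59]


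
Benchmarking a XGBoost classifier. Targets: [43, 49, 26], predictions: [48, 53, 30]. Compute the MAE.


Absolute errors: |43-48|=5, |49-53|=4, |26-30|=4
Sum = 13
MAE = 13/3 = 13/3

13/3


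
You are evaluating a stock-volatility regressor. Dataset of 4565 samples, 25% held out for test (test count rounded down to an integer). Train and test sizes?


Test = ⌊4565·25/100⌋ = 1141
Train = 4565 - 1141 = 3424

Train: 3424, Test: 1141


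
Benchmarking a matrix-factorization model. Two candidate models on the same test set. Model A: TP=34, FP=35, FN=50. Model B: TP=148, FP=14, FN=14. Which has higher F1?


Model A: P=34/69=0.4928, R=34/84=0.4048, F1=2PR/(P+R)=2TP/(2TP+FP+FN)=68/153=0.4444
Model B: P=148/162=0.9136, R=148/162=0.9136, F1=2PR/(P+R)=2TP/(2TP+FP+FN)=296/324=0.9136
0.4444 < 0.9136 → Model B

Model B


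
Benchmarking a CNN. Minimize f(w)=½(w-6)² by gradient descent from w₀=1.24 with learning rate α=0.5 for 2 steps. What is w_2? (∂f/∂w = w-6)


step 1: grad = 1.24-6 = -4.76; w = 1.24 - 0.5·(-4.76) = 3.62
step 2: grad = 3.62-6 = -2.38; w = 3.62 - 0.5·(-2.38) = 4.81

4.81


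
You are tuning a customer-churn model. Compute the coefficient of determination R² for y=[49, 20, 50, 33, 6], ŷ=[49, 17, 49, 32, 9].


ȳ = 31.6
SS_res = Σ(y-ŷ)² = 20
SS_tot = Σ(y-ȳ)² = 1433.2
R² = 1 - SS_res/SS_tot = 1 - 0.014 = 0.986

0.986


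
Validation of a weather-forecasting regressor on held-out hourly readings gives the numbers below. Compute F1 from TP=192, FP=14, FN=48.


Precision = 192/206 = 0.932
Recall = 192/240 = 0.8
F1 = 2·P·R/(P+R) = 2·TP/(2·TP+FP+FN) = 384/(384+14+48) = 384/446 = 0.861

0.861


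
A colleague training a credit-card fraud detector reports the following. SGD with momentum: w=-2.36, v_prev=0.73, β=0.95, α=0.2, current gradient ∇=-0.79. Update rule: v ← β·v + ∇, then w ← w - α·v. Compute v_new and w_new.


v_new = 0.95·0.73 - 0.79 = 0.6935 - 0.79 = -0.0965
w_new = -2.36 - 0.2·-0.0965 = -2.36 + 0.0193 = -2.3407

v_new=-0.0965, w_new=-2.3407


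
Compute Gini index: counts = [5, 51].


Probabilities: [5/56, 51/56] ≈ [0.0893, 0.9107]
Σpᵢ² = (25 + 2601)/56² = 2626/3136
Gini = 1 - Σpᵢ² = 1 - 2626/3136 = 0.1626

0.1626


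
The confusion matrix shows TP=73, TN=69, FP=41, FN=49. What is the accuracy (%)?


Accuracy = (TP+TN)/(TP+TN+FP+FN)
= (73+69)/(232)
= 142/232 = 61.21%

61.21%


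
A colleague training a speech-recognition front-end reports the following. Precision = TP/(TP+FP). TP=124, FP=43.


Precision = TP/(TP+FP)
= 124/(124+43)
= 124/167 = 74.25%

74.25%


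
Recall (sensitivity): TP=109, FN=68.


Recall = TP/(TP+FN)
= 109/(109+68)
= 109/177 = 61.58%

61.58%


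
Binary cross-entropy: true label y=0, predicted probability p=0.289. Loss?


BCE = -[y·ln(p) + (1-y)·ln(1-p)]
= -0 - 1·ln(1-0.289)
= -ln(0.711) = 0.3411

0.3411


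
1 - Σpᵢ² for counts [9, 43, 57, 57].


Probabilities: [9/166, 43/166, 57/166, 57/166] ≈ [0.0542, 0.259, 0.3434, 0.3434]
Σpᵢ² = (81 + 1849 + 3249 + 3249)/166² = 8428/27556
Gini = 1 - Σpᵢ² = 1 - 8428/27556 = 0.6942

0.6942


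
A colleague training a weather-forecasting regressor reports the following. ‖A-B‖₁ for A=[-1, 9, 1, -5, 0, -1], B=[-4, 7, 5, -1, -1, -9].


d = |-1+ 4| + |9-7| + |1-5| + |-5+ 1| + |0+ 1| + |-1+ 9|
  = 3 + 2 + 4 + 4 + 1 + 8
  = 22

22


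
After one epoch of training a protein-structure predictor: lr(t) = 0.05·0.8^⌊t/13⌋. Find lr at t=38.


n_drops = ⌊38/13⌋ = 2
lr = 0.05·0.8^2 = 0.05·0.64 = 0.032

0.032


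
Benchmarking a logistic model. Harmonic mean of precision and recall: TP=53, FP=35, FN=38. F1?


Precision = 53/88 = 0.6023
Recall = 53/91 = 0.5824
F1 = 2·P·R/(P+R) = 2·TP/(2·TP+FP+FN) = 106/(106+35+38) = 106/179 = 0.5922

0.5922


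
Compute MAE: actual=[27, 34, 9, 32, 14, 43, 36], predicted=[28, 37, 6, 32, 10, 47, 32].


Absolute errors: |27-28|=1, |34-37|=3, |9-6|=3, |32-32|=0, |14-10|=4, |43-47|=4, |36-32|=4
Sum = 19
MAE = 19/7 = 19/7

19/7


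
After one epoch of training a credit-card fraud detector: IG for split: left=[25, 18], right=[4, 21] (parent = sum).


Parent = [29, 39], H_parent = 0.9843
H_left = 0.9808 (n=43), H_right = 0.6343 (n=25)
H_children = (43/68)·0.9808 + (25/68)·0.6343 = 0.8534
IG = 0.9843 - 0.8534 = 0.1309

0.1309


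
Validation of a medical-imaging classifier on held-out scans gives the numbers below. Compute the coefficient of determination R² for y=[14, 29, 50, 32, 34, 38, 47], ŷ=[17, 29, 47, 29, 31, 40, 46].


ȳ = 34.8571
SS_res = Σ(y-ŷ)² = 41
SS_tot = Σ(y-ȳ)² = 864.86
R² = 1 - SS_res/SS_tot = 1 - 0.0474 = 0.9526

0.9526


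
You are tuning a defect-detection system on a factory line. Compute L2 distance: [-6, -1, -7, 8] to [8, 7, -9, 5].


d = √((-6-8)² + (-1-7)² + (-7+ 9)² + (8-5)²)
  = √(196 + 64 + 4 + 9)
  = √273 = 16.5227

16.5227


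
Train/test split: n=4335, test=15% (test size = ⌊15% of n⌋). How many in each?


Test = ⌊4335·15/100⌋ = 650
Train = 4335 - 650 = 3685

Train: 3685, Test: 650


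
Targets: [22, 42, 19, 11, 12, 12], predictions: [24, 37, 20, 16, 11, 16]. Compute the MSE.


Squared errors: (22-24)²=4, (42-37)²=25, (19-20)²=1, (11-16)²=25, (12-11)²=1, (12-16)²=16
Sum = 72
MSE = 72/6 = 12

12


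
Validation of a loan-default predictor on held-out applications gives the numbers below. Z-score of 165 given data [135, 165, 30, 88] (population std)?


μ = 104.5, σ = 51.0221
z = (165 - 104.5)/51.0221 = 1.1858

1.1858


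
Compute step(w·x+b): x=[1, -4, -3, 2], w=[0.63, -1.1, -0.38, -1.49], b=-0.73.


z = (1)·(0.63) + (-4)·(-1.1) + (-3)·(-0.38) + (2)·(-1.49) - 0.73
  = 2.46
step(z) = 1 (z≥0)

1


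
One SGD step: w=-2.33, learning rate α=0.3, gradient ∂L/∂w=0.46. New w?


w_new = w - α·∇
= -2.33 - 0.3·0.46
= -2.33 - 0.138
= -2.468

-2.468


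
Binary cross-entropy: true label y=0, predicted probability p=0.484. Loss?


BCE = -[y·ln(p) + (1-y)·ln(1-p)]
= -0 - 1·ln(1-0.484)
= -ln(0.516) = 0.6616

0.6616


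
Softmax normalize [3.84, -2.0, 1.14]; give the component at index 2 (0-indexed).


Exponentials: e^3.84=46.5255, e^-2.0=0.1353, e^1.14=3.1268
Sum = 49.7876
Softmax = [0.9345, 0.0027, 0.0628]
p[2] = 3.1268/49.7876 = 0.0628

0.0628


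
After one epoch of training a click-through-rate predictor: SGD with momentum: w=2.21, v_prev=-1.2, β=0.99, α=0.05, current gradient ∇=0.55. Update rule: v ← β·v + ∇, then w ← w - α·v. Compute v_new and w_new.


v_new = 0.99·-1.2 + 0.55 = -1.188 + 0.55 = -0.638
w_new = 2.21 - 0.05·-0.638 = 2.21 + 0.0319 = 2.2419

v_new=-0.638, w_new=2.2419


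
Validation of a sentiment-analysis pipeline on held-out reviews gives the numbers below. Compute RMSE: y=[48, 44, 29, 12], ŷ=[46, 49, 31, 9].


MSE = 42/4 = 10.5
RMSE = √(42/4) = 3.2404

3.2404


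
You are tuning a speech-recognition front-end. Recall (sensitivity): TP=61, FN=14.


Recall = TP/(TP+FN)
= 61/(61+14)
= 61/75 = 81.33%

81.33%


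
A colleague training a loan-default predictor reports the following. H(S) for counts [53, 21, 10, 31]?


Probabilities: [53/115, 21/115, 10/115, 31/115] ≈ [0.4609, 0.1826, 0.087, 0.2696]
H = -((53/115)·log₂(53/115) + (21/115)·log₂(21/115) + (10/115)·log₂(10/115) + (31/115)·log₂(31/115))
  = 1.7792 bits

1.7792 bits


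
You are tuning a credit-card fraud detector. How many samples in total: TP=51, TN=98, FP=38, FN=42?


Total = TP + TN + FP + FN
= 51 + 98 + 38 + 42
= 229
(Predicted positive: 89, predicted negative: 140)

229


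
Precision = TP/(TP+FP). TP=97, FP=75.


Precision = TP/(TP+FP)
= 97/(97+75)
= 97/172 = 56.4%

56.4%


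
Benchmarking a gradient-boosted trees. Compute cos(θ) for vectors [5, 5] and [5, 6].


A·B = 5·5 + 5·6 = 55
‖A‖ = √50 = 7.0711, ‖B‖ = √61 = 7.8102
cos = 55/(√50·√61) = 55/√3050 = 0.9959

0.9959


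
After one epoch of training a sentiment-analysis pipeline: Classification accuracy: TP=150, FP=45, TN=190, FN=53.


Accuracy = (TP+TN)/(TP+TN+FP+FN)
= (150+190)/(438)
= 340/438 = 77.63%

77.63%


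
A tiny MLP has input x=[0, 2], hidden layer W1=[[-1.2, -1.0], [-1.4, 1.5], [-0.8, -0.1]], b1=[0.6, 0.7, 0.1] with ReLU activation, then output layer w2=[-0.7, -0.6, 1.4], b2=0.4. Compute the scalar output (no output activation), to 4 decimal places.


z1[0] = (-1.2)·(0) + (-1.0)·(2) + 0.6 = -1.4
z1[1] = (-1.4)·(0) + (1.5)·(2) + 0.7 = 3.7
z1[2] = (-0.8)·(0) + (-0.1)·(2) + 0.1 = -0.1
h = ReLU(z1) = [0.0, 3.7, 0.0]
output = (-0.7)·(0.0) + (-0.6)·(3.7) + (1.4)·(0.0) + 0.4 = -1.82

-1.82


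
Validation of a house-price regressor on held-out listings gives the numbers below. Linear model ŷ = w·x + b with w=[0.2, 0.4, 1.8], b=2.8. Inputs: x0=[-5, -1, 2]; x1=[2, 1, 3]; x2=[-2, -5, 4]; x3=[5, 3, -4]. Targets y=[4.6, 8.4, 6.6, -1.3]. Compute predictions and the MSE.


ŷ0 = (0.2)·(-5) + (0.4)·(-1) + (1.8)·(2) + 2.8 = 5.0
ŷ1 = (0.2)·(2) + (0.4)·(1) + (1.8)·(3) + 2.8 = 9.0
ŷ2 = (0.2)·(-2) + (0.4)·(-5) + (1.8)·(4) + 2.8 = 7.6
ŷ3 = (0.2)·(5) + (0.4)·(3) + (1.8)·(-4) + 2.8 = -2.2
errors² = [0.16, 0.36, 1.0, 0.81]
MSE = 2.3300/4 = 0.5825

0.5825


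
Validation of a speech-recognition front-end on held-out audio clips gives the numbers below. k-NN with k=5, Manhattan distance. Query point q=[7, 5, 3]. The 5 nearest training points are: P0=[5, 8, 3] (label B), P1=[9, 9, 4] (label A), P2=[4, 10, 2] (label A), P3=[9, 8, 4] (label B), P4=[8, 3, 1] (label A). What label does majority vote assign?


d(q,P0) = 5  (label B)
d(q,P1) = 7  (label A)
d(q,P2) = 9  (label A)
d(q,P3) = 6  (label B)
d(q,P4) = 5  (label A)
Votes: A=3, B=2
Majority → A

A


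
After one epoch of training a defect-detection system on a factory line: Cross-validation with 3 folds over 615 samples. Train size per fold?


Fold size = 615/3 = 205
Training per fold = 615 - 205 = 410

410


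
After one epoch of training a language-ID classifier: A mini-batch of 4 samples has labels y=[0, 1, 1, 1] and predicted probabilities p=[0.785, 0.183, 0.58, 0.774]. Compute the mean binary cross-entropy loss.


L[0] = -ln(1-0.785) = -ln(0.215) = 1.5371
L[1] = -ln(0.183) = 1.6983
L[2] = -ln(0.58) = 0.5447
L[3] = -ln(0.774) = 0.2562
mean = (1.5371 + 1.6983 + 0.5447 + 0.2562)/4 = 1.0091

1.0091


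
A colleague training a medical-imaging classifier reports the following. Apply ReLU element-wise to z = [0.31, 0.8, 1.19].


ReLU(0.31) = max(0, 0.31) = 0.31
ReLU(0.8) = max(0, 0.8) = 0.8
ReLU(1.19) = max(0, 1.19) = 1.19
result = [0.31, 0.8, 1.19]

[0.31, 0.8, 1.19]


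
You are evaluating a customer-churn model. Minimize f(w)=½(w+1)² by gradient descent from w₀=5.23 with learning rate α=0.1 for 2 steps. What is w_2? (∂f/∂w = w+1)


step 1: grad = 5.23+1 = 6.23; w = 5.23 - 0.1·(6.23) = 4.607
step 2: grad = 4.607+1 = 5.607; w = 4.607 - 0.1·(5.607) = 4.0463

4.0463


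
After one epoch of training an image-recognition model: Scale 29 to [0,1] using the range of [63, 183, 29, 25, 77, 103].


min=25, max=183
(29-25)/(183-25) = 4/158 = 0.0253

0.0253


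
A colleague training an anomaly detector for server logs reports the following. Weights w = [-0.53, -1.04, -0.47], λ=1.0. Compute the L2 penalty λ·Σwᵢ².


‖w‖₂² = (-0.53)² + (-1.04)² + (-0.47)²
     = 0.2809 + 1.0816 + 0.2209
     = 1.5834
λ·‖w‖₂² = 1.0·1.5834 = 1.5834

1.5834


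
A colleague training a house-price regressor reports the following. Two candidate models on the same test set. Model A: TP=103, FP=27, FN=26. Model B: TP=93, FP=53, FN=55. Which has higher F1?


Model A: P=103/130=0.7923, R=103/129=0.7984, F1=2PR/(P+R)=2TP/(2TP+FP+FN)=206/259=0.7954
Model B: P=93/146=0.637, R=93/148=0.6284, F1=2PR/(P+R)=2TP/(2TP+FP+FN)=186/294=0.6327
0.7954 > 0.6327 → Model A

Model A


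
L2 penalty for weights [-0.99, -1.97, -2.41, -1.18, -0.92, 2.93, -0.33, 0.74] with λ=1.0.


‖w‖₂² = (-0.99)² + (-1.97)² + (-2.41)² + (-1.18)² + (-0.92)² + (2.93)² + (-0.33)² + (0.74)²
     = 0.9801 + 3.8809 + 5.8081 + 1.3924 + 0.8464 + 8.5849 + 0.1089 + 0.5476
     = 22.1493
λ·‖w‖₂² = 1.0·22.1493 = 22.1493

22.1493


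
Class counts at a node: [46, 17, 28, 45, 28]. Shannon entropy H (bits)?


Probabilities: [46/164, 17/164, 28/164, 45/164, 28/164] ≈ [0.2805, 0.1037, 0.1707, 0.2744, 0.1707]
H = -((46/164)·log₂(46/164) + (17/164)·log₂(17/164) + (28/164)·log₂(28/164) + (45/164)·log₂(45/164) + (28/164)·log₂(28/164))
  = 2.2361 bits

2.2361 bits


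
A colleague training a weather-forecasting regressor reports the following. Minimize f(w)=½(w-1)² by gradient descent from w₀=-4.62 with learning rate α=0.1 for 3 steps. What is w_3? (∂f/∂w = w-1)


step 1: grad = -4.62-1 = -5.62; w = -4.62 - 0.1·(-5.62) = -4.058
step 2: grad = -4.058-1 = -5.058; w = -4.058 - 0.1·(-5.058) = -3.5522
step 3: grad = -3.5522-1 = -4.5522; w = -3.5522 - 0.1·(-4.5522) = -3.09698

-3.09698


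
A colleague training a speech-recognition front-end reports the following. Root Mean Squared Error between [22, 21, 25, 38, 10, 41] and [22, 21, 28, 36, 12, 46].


MSE = 42/6 = 7
RMSE = √(42/6) = 2.6458

2.6458


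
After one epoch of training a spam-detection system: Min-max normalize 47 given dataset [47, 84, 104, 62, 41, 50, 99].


min=41, max=104
(47-41)/(104-41) = 6/63 = 0.0952

0.0952


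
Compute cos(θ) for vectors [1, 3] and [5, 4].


A·B = 1·5 + 3·4 = 17
‖A‖ = √10 = 3.1623, ‖B‖ = √41 = 6.4031
cos = 17/(√10·√41) = 17/√410 = 0.8396

0.8396


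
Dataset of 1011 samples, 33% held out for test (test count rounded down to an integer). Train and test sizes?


Test = ⌊1011·33/100⌋ = 333
Train = 1011 - 333 = 678

Train: 678, Test: 333


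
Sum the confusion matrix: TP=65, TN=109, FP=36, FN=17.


Total = TP + TN + FP + FN
= 65 + 109 + 36 + 17
= 227
(Predicted positive: 101, predicted negative: 126)

227


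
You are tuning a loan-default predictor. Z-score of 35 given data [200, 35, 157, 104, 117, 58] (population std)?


μ = 111.8333, σ = 55.8313
z = (35 - 111.8333)/55.8313 = -1.3762

-1.3762


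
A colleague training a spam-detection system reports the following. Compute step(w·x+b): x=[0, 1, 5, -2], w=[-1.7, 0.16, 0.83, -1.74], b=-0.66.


z = (0)·(-1.7) + (1)·(0.16) + (5)·(0.83) + (-2)·(-1.74) - 0.66
  = 7.13
step(z) = 1 (z≥0)

1


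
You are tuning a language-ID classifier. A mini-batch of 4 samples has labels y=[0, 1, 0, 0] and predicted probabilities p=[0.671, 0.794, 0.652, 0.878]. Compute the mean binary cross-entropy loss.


L[0] = -ln(1-0.671) = -ln(0.329) = 1.1117
L[1] = -ln(0.794) = 0.2307
L[2] = -ln(1-0.652) = -ln(0.348) = 1.0556
L[3] = -ln(1-0.878) = -ln(0.122) = 2.1037
mean = (1.1117 + 0.2307 + 1.0556 + 2.1037)/4 = 1.1254

1.1254


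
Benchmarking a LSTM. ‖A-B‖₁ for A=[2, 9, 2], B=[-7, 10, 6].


d = |2+ 7| + |9-10| + |2-6|
  = 9 + 1 + 4
  = 14

14


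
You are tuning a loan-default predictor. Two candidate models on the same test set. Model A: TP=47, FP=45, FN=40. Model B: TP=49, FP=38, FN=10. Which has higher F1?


Model A: P=47/92=0.5109, R=47/87=0.5402, F1=2PR/(P+R)=2TP/(2TP+FP+FN)=94/179=0.5251
Model B: P=49/87=0.5632, R=49/59=0.8305, F1=2PR/(P+R)=2TP/(2TP+FP+FN)=98/146=0.6712
0.5251 < 0.6712 → Model B

Model B


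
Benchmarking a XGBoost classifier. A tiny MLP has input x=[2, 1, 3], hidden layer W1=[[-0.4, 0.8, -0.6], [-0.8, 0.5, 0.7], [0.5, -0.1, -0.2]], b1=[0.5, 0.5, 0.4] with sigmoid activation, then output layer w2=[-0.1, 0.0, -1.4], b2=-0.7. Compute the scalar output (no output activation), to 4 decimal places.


z1[0] = (-0.4)·(2) + (0.8)·(1) + (-0.6)·(3) + 0.5 = -1.3
z1[1] = (-0.8)·(2) + (0.5)·(1) + (0.7)·(3) + 0.5 = 1.5
z1[2] = (0.5)·(2) + (-0.1)·(1) + (-0.2)·(3) + 0.4 = 0.7
h = sigmoid(z1) = [0.2142, 0.8176, 0.6682]
output = (-0.1)·(0.2142) + (0.0)·(0.8176) + (-1.4)·(0.6682) - 0.7 = -1.6569

-1.6569
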